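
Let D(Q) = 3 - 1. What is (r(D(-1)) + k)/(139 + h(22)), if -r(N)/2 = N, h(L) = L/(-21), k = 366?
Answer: 7602/2897 ≈ 2.6241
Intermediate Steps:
D(Q) = 2
h(L) = -L/21 (h(L) = L*(-1/21) = -L/21)
r(N) = -2*N
(r(D(-1)) + k)/(139 + h(22)) = (-2*2 + 366)/(139 - 1/21*22) = (-4 + 366)/(139 - 22/21) = 362/(2897/21) = 362*(21/2897) = 7602/2897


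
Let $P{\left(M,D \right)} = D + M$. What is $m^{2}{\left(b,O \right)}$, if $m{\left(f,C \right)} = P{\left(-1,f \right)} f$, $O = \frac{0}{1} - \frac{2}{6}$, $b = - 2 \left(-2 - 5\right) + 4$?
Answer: $93636$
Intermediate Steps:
$b = 18$ ($b = \left(-2\right) \left(-7\right) + 4 = 14 + 4 = 18$)
$O = - \frac{1}{3}$ ($O = 0 \cdot 1 - \frac{1}{3} = 0 - \frac{1}{3} = - \frac{1}{3} \approx -0.33333$)
$m{\left(f,C \right)} = f \left(-1 + f\right)$ ($m{\left(f,C \right)} = \left(f - 1\right) f = \left(-1 + f\right) f = f \left(-1 + f\right)$)
$m^{2}{\left(b,O \right)} = \left(18 \left(-1 + 18\right)\right)^{2} = \left(18 \cdot 17\right)^{2} = 306^{2} = 93636$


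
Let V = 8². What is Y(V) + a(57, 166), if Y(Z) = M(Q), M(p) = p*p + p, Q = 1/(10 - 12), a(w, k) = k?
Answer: 663/4 ≈ 165.75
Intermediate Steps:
Q = -½ (Q = 1/(-2) = -½ ≈ -0.50000)
V = 64
M(p) = p + p² (M(p) = p² + p = p + p²)
Y(Z) = -¼ (Y(Z) = -(1 - ½)/2 = -½*½ = -¼)
Y(V) + a(57, 166) = -¼ + 166 = 663/4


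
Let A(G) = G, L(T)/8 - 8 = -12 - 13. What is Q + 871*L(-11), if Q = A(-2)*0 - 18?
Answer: -118474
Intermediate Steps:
L(T) = -136 (L(T) = 64 + 8*(-12 - 13) = 64 + 8*(-25) = 64 - 200 = -136)
Q = -18 (Q = -2*0 - 18 = 0 - 18 = -18)
Q + 871*L(-11) = -18 + 871*(-136) = -18 - 118456 = -118474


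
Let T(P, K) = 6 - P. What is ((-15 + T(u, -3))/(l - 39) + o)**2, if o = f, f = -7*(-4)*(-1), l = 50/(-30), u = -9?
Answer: 784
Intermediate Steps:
l = -5/3 (l = 50*(-1/30) = -5/3 ≈ -1.6667)
f = -28 (f = 28*(-1) = -28)
o = -28
((-15 + T(u, -3))/(l - 39) + o)**2 = ((-15 + (6 - 1*(-9)))/(-5/3 - 39) - 28)**2 = ((-15 + (6 + 9))/(-122/3) - 28)**2 = ((-15 + 15)*(-3/122) - 28)**2 = (0*(-3/122) - 28)**2 = (0 - 28)**2 = (-28)**2 = 784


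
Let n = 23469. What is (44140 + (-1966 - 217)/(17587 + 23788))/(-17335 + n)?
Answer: 1826290317/253794250 ≈ 7.1959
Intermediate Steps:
(44140 + (-1966 - 217)/(17587 + 23788))/(-17335 + n) = (44140 + (-1966 - 217)/(17587 + 23788))/(-17335 + 23469) = (44140 - 2183/41375)/6134 = (44140 - 2183*1/41375)*(1/6134) = (44140 - 2183/41375)*(1/6134) = (1826290317/41375)*(1/6134) = 1826290317/253794250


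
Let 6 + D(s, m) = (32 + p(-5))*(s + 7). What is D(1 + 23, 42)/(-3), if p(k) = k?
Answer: -277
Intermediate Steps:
D(s, m) = 183 + 27*s (D(s, m) = -6 + (32 - 5)*(s + 7) = -6 + 27*(7 + s) = -6 + (189 + 27*s) = 183 + 27*s)
D(1 + 23, 42)/(-3) = (183 + 27*(1 + 23))/(-3) = -(183 + 27*24)/3 = -(183 + 648)/3 = -⅓*831 = -277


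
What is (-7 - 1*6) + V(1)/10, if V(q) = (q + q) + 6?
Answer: -61/5 ≈ -12.200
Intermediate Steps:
V(q) = 6 + 2*q (V(q) = 2*q + 6 = 6 + 2*q)
(-7 - 1*6) + V(1)/10 = (-7 - 1*6) + (6 + 2*1)/10 = (-7 - 6) + (6 + 2)/10 = -13 + (⅒)*8 = -13 + ⅘ = -61/5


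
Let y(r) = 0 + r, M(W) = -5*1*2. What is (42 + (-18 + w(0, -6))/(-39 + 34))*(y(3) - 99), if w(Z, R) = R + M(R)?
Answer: -23424/5 ≈ -4684.8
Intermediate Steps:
M(W) = -10 (M(W) = -5*2 = -10)
y(r) = r
w(Z, R) = -10 + R (w(Z, R) = R - 10 = -10 + R)
(42 + (-18 + w(0, -6))/(-39 + 34))*(y(3) - 99) = (42 + (-18 + (-10 - 6))/(-39 + 34))*(3 - 99) = (42 + (-18 - 16)/(-5))*(-96) = (42 - 34*(-1/5))*(-96) = (42 + 34/5)*(-96) = (244/5)*(-96) = -23424/5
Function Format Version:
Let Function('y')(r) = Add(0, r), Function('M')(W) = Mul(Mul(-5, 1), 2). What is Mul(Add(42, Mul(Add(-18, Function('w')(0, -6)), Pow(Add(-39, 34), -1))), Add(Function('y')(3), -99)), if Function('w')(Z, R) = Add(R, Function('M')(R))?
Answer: Rational(-23424, 5) ≈ -4684.8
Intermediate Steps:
Function('M')(W) = -10 (Function('M')(W) = Mul(-5, 2) = -10)
Function('y')(r) = r
Function('w')(Z, R) = Add(-10, R) (Function('w')(Z, R) = Add(R, -10) = Add(-10, R))
Mul(Add(42, Mul(Add(-18, Function('w')(0, -6)), Pow(Add(-39, 34), -1))), Add(Function('y')(3), -99)) = Mul(Add(42, Mul(Add(-18, Add(-10, -6)), Pow(Add(-39, 34), -1))), Add(3, -99)) = Mul(Add(42, Mul(Add(-18, -16), Pow(-5, -1))), -96) = Mul(Add(42, Mul(-34, Rational(-1, 5))), -96) = Mul(Add(42, Rational(34, 5)), -96) = Mul(Rational(244, 5), -96) = Rational(-23424, 5)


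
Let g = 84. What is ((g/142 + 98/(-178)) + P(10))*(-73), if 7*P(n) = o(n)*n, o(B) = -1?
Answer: 4480521/44233 ≈ 101.29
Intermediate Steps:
P(n) = -n/7 (P(n) = (-n)/7 = -n/7)
((g/142 + 98/(-178)) + P(10))*(-73) = ((84/142 + 98/(-178)) - 1/7*10)*(-73) = ((84*(1/142) + 98*(-1/178)) - 10/7)*(-73) = ((42/71 - 49/89) - 10/7)*(-73) = (259/6319 - 10/7)*(-73) = -61377/44233*(-73) = 4480521/44233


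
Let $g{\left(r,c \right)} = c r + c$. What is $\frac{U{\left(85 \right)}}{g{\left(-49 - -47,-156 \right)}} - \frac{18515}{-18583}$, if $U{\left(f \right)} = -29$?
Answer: $\frac{2349433}{2898948} \approx 0.81044$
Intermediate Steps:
$g{\left(r,c \right)} = c + c r$
$\frac{U{\left(85 \right)}}{g{\left(-49 - -47,-156 \right)}} - \frac{18515}{-18583} = - \frac{29}{\left(-156\right) \left(1 - 2\right)} - \frac{18515}{-18583} = - \frac{29}{\left(-156\right) \left(1 + \left(-49 + 47\right)\right)} - - \frac{18515}{18583} = - \frac{29}{\left(-156\right) \left(1 - 2\right)} + \frac{18515}{18583} = - \frac{29}{\left(-156\right) \left(-1\right)} + \frac{18515}{18583} = - \frac{29}{156} + \frac{18515}{18583} = \frac{2349433}{2898948}$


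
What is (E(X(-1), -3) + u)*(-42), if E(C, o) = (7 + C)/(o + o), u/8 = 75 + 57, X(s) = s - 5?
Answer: -44345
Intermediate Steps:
X(s) = -5 + s
u = 1056 (u = 8*(75 + 57) = 8*132 = 1056)
E(C, o) = (7 + C)/(2*o) (E(C, o) = (7 + C)/((2*o)) = (7 + C)*(1/(2*o)) = (7 + C)/(2*o))
(E(X(-1), -3) + u)*(-42) = ((1/2)*(7 + (-5 - 1))/(-3) + 1056)*(-42) = ((1/2)*(-1/3)*(7 - 6) + 1056)*(-42) = ((1/2)*(-1/3)*1 + 1056)*(-42) = (-1/6 + 1056)*(-42) = (6335/6)*(-42) = -44345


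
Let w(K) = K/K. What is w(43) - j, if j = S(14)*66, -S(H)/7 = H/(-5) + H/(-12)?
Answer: -9158/5 ≈ -1831.6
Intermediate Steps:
w(K) = 1
S(H) = 119*H/60 (S(H) = -7*(H/(-5) + H/(-12)) = -7*(H*(-⅕) + H*(-1/12)) = -7*(-H/5 - H/12) = -(-119)*H/60 = 119*H/60)
j = 9163/5 (j = ((119/60)*14)*66 = (833/30)*66 = 9163/5 ≈ 1832.6)
w(43) - j = 1 - 1*9163/5 = 1 - 9163/5 = -9158/5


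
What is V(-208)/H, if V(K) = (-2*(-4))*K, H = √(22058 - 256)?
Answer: -832*√21802/10901 ≈ -11.270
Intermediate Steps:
H = √21802 ≈ 147.66
V(K) = 8*K
V(-208)/H = (8*(-208))/(√21802) = -832*√21802/10901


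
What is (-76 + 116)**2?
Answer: 1600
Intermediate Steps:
(-76 + 116)**2 = 40**2 = 1600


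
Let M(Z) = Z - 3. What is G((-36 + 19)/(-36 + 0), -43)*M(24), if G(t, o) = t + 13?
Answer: 3395/12 ≈ 282.92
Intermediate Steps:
M(Z) = -3 + Z
G(t, o) = 13 + t
G((-36 + 19)/(-36 + 0), -43)*M(24) = (13 + (-36 + 19)/(-36 + 0))*(-3 + 24) = (13 - 17/(-36))*21 = (13 - 17*(-1/36))*21 = (13 + 17/36)*21 = (485/36)*21 = 3395/12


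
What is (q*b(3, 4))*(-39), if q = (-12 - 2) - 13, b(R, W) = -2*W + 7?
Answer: -1053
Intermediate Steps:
b(R, W) = 7 - 2*W
q = -27 (q = -14 - 13 = -27)
(q*b(3, 4))*(-39) = -27*(7 - 2*4)*(-39) = -27*(7 - 8)*(-39) = -27*(-1)*(-39) = 27*(-39) = -1053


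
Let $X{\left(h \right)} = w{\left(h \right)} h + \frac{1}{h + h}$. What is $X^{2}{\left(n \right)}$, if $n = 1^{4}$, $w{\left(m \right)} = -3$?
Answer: $\frac{25}{4} \approx 6.25$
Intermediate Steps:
$n = 1$
$X{\left(h \right)} = \frac{1}{2 h} - 3 h$ ($X{\left(h \right)} = - 3 h + \frac{1}{h + h} = - 3 h + \frac{1}{2 h} = \frac{1}{2 h} - 3 h$)
$X^{2}{\left(n \right)} = \left(\frac{1}{2 \cdot 1} - 3\right)^{2} = \left(\frac{1}{2} \cdot 1 - 3\right)^{2} = \left(\frac{1}{2} - 3\right)^{2} = \left(- \frac{5}{2}\right)^{2} = \frac{25}{4}$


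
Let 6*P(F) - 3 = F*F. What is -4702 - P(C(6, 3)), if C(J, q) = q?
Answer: -4704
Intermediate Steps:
P(F) = 1/2 + F**2/6 (P(F) = 1/2 + (F*F)/6 = 1/2 + F**2/6)
-4702 - P(C(6, 3)) = -4702 - (1/2 + (1/6)*3**2) = -4702 - (1/2 + (1/6)*9) = -4702 - (1/2 + 3/2) = -4702 - 1*2 = -4702 - 2 = -4704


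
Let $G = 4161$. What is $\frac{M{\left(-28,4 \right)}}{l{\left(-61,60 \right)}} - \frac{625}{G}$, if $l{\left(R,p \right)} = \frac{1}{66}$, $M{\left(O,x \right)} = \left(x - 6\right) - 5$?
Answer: $- \frac{1923007}{4161} \approx -462.15$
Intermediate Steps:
$M{\left(O,x \right)} = -11 + x$ ($M{\left(O,x \right)} = \left(-6 + x\right) - 5 = -11 + x$)
$l{\left(R,p \right)} = \frac{1}{66}$
$\frac{M{\left(-28,4 \right)}}{l{\left(-61,60 \right)}} - \frac{625}{G} = \left(-11 + 4\right) \frac{1}{\frac{1}{66}} - \frac{625}{4161} = \left(-7\right) 66 - \frac{625}{4161} = -462 - \frac{625}{4161} = - \frac{1923007}{4161}$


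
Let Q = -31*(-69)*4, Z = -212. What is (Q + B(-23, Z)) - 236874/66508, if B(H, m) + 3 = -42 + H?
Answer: 282141515/33254 ≈ 8484.4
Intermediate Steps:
B(H, m) = -45 + H (B(H, m) = -3 + (-42 + H) = -45 + H)
Q = 8556 (Q = 2139*4 = 8556)
(Q + B(-23, Z)) - 236874/66508 = (8556 + (-45 - 23)) - 236874/66508 = (8556 - 68) - 236874*1/66508 = 8488 - 118437/33254 = 282141515/33254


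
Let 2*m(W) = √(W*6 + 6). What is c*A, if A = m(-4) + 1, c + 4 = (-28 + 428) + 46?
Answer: 442 + 663*I*√2 ≈ 442.0 + 937.62*I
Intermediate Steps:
m(W) = √(6 + 6*W)/2 (m(W) = √(W*6 + 6)/2 = √(6*W + 6)/2 = √(6 + 6*W)/2)
c = 442 (c = -4 + ((-28 + 428) + 46) = -4 + (400 + 46) = -4 + 446 = 442)
A = 1 + 3*I*√2/2 (A = √(6 + 6*(-4))/2 + 1 = √(6 - 24)/2 + 1 = √(-18)/2 + 1 = (3*I*√2)/2 + 1 = 3*I*√2/2 + 1 = 1 + 3*I*√2/2 ≈ 1.0 + 2.1213*I)
c*A = 442*(1 + 3*I*√2/2) = 442 + 663*I*√2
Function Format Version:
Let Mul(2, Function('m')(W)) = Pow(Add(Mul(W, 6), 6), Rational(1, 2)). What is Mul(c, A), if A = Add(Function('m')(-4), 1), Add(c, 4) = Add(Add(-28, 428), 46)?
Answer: Add(442, Mul(663, I, Pow(2, Rational(1, 2)))) ≈ Add(442.00, Mul(937.62, I))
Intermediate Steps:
Function('m')(W) = Mul(Rational(1, 2), Pow(Add(6, Mul(6, W)), Rational(1, 2))) (Function('m')(W) = Mul(Rational(1, 2), Pow(Add(Mul(W, 6), 6), Rational(1, 2))) = Mul(Rational(1, 2), Pow(Add(Mul(6, W), 6), Rational(1, 2))) = Mul(Rational(1, 2), Pow(Add(6, Mul(6, W)), Rational(1, 2))))
c = 442 (c = Add(-4, Add(Add(-28, 428), 46)) = Add(-4, Add(400, 46)) = Add(-4, 446) = 442)
A = Add(1, Mul(Rational(3, 2), I, Pow(2, Rational(1, 2)))) (A = Add(Mul(Rational(1, 2), Pow(Add(6, Mul(6, -4)), Rational(1, 2))), 1) = Add(Mul(Rational(1, 2), Pow(Add(6, -24), Rational(1, 2))), 1) = Add(Mul(Rational(1, 2), Pow(-18, Rational(1, 2))), 1) = Add(Mul(Rational(1, 2), Mul(3, I, Pow(2, Rational(1, 2)))), 1) = Add(Mul(Rational(3, 2), I, Pow(2, Rational(1, 2))), 1) = Add(1, Mul(Rational(3, 2), I, Pow(2, Rational(1, 2)))) ≈ Add(1.0000, Mul(2.1213, I)))
Mul(c, A) = Mul(442, Add(1, Mul(Rational(3, 2), I, Pow(2, Rational(1, 2))))) = Add(442, Mul(663, I, Pow(2, Rational(1, 2))))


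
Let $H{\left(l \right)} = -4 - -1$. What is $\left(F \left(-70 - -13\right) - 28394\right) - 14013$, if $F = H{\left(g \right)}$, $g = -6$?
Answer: $-42236$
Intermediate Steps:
$H{\left(l \right)} = -3$ ($H{\left(l \right)} = -4 + 1 = -3$)
$F = -3$
$\left(F \left(-70 - -13\right) - 28394\right) - 14013 = \left(- 3 \left(-70 - -13\right) - 28394\right) - 14013 = \left(- 3 \left(-70 + 13\right) - 28394\right) - 14013 = \left(\left(-3\right) \left(-57\right) - 28394\right) - 14013 = \left(171 - 28394\right) - 14013 = -28223 - 14013 = -42236$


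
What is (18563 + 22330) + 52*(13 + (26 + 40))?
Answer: 45001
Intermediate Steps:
(18563 + 22330) + 52*(13 + (26 + 40)) = 40893 + 52*(13 + 66) = 40893 + 52*79 = 40893 + 4108 = 45001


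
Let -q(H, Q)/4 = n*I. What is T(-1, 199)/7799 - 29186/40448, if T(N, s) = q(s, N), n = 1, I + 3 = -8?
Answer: -10265541/14338816 ≈ -0.71593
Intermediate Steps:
I = -11 (I = -3 - 8 = -11)
q(H, Q) = 44 (q(H, Q) = -4*(-11) = 44)
T(N, s) = 44
T(-1, 199)/7799 - 29186/40448 = 44/7799 - 29186/40448 = 44*(1/7799) - 29186*1/40448 = 4/709 - 14593/20224 = -10265541/14338816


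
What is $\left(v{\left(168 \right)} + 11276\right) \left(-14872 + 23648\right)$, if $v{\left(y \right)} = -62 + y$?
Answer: $99888432$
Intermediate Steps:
$\left(v{\left(168 \right)} + 11276\right) \left(-14872 + 23648\right) = \left(\left(-62 + 168\right) + 11276\right) \left(-14872 + 23648\right) = \left(106 + 11276\right) 8776 = 11382 \cdot 8776 = 99888432$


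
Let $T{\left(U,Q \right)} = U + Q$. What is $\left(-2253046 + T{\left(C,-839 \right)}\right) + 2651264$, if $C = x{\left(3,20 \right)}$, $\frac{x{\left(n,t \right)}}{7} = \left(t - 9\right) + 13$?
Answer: $397547$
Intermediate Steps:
$x{\left(n,t \right)} = 28 + 7 t$ ($x{\left(n,t \right)} = 7 \left(\left(t - 9\right) + 13\right) = 7 \left(\left(-9 + t\right) + 13\right) = 7 \left(4 + t\right) = 28 + 7 t$)
$C = 168$ ($C = 28 + 7 \cdot 20 = 28 + 140 = 168$)
$T{\left(U,Q \right)} = Q + U$
$\left(-2253046 + T{\left(C,-839 \right)}\right) + 2651264 = \left(-2253046 + \left(-839 + 168\right)\right) + 2651264 = \left(-2253046 - 671\right) + 2651264 = -2253717 + 2651264 = 397547$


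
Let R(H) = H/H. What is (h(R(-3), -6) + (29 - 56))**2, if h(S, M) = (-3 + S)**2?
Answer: 529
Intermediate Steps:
R(H) = 1
(h(R(-3), -6) + (29 - 56))**2 = ((-3 + 1)**2 + (29 - 56))**2 = ((-2)**2 - 27)**2 = (4 - 27)**2 = (-23)**2 = 529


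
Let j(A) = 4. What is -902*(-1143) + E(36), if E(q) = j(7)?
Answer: 1030990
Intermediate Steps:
E(q) = 4
-902*(-1143) + E(36) = -902*(-1143) + 4 = 1030986 + 4 = 1030990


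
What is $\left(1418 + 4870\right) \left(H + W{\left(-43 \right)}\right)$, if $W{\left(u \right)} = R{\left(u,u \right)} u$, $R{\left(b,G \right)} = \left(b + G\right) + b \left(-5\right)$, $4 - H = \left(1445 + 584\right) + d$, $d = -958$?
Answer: $-41588832$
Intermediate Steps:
$H = -1067$ ($H = 4 - \left(\left(1445 + 584\right) - 958\right) = 4 - \left(2029 - 958\right) = 4 - 1071 = -1067$)
$R{\left(b,G \right)} = G - 4 b$ ($R{\left(b,G \right)} = \left(G + b\right) - 5 b = G - 4 b$)
$W{\left(u \right)} = - 3 u^{2}$ ($W{\left(u \right)} = \left(u - 4 u\right) u = - 3 u u = - 3 u^{2}$)
$\left(1418 + 4870\right) \left(H + W{\left(-43 \right)}\right) = \left(1418 + 4870\right) \left(-1067 - 3 \left(-43\right)^{2}\right) = 6288 \left(-1067 - 5547\right) = 6288 \left(-6614\right) = -41588832$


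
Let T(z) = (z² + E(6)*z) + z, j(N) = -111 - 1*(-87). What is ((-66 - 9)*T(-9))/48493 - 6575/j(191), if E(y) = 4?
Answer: 318776675/1163832 ≈ 273.90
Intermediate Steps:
j(N) = -24 (j(N) = -111 + 87 = -24)
T(z) = z² + 5*z (T(z) = (z² + 4*z) + z = z² + 5*z)
((-66 - 9)*T(-9))/48493 - 6575/j(191) = ((-66 - 9)*(-9*(5 - 9)))/48493 - 6575/(-24) = -(-675)*(-4)*(1/48493) - 6575*(-1/24) = -75*36*(1/48493) + 6575/24 = -2700*1/48493 + 6575/24 = -2700/48493 + 6575/24 = 318776675/1163832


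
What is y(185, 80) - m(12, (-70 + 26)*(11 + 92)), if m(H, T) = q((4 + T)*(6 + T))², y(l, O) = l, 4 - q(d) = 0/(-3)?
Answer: 169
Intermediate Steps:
q(d) = 4 (q(d) = 4 - 0/(-3) = 4 - 0*(-1)/3 = 4 - 1*0 = 4 + 0 = 4)
m(H, T) = 16 (m(H, T) = 4² = 16)
y(185, 80) - m(12, (-70 + 26)*(11 + 92)) = 185 - 1*16 = 185 - 16 = 169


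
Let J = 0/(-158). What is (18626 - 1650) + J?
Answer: 16976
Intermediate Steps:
J = 0 (J = -1/158*0 = 0)
(18626 - 1650) + J = (18626 - 1650) + 0 = 16976 + 0 = 16976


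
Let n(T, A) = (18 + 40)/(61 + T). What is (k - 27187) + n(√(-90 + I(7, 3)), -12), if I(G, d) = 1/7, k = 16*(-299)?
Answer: (-31971*√4403 + 13651211*I)/(√4403 - 427*I) ≈ -31970.0 - 0.14427*I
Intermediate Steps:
k = -4784
I(G, d) = ⅐
n(T, A) = 58/(61 + T)
(k - 27187) + n(√(-90 + I(7, 3)), -12) = (-4784 - 27187) + 58/(61 + √(-90 + ⅐)) = -31971 + 58/(61 + √(-629/7)) = -31971 + 58/(61 + I*√4403/7)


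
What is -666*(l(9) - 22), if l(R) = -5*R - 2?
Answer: 45954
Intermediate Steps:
l(R) = -2 - 5*R
-666*(l(9) - 22) = -666*((-2 - 5*9) - 22) = -666*((-2 - 45) - 22) = -666*(-47 - 22) = -666*(-69) = 45954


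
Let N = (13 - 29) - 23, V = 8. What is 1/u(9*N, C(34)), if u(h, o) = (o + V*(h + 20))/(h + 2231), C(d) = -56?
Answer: -235/338 ≈ -0.69527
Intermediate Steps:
N = -39 (N = -16 - 23 = -39)
u(h, o) = (160 + o + 8*h)/(2231 + h) (u(h, o) = (o + 8*(h + 20))/(h + 2231) = (o + 8*(20 + h))/(2231 + h) = (o + (160 + 8*h))/(2231 + h) = (160 + o + 8*h)/(2231 + h))
1/u(9*N, C(34)) = 1/((160 - 56 + 8*(9*(-39)))/(2231 + 9*(-39))) = 1/((160 - 56 + 8*(-351))/(2231 - 351)) = 1/((160 - 56 - 2808)/1880) = 1/((1/1880)*(-2704)) = 1/(-338/235) = -235/338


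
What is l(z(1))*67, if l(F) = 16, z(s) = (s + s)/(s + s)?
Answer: 1072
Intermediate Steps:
z(s) = 1 (z(s) = (2*s)/((2*s)) = (2*s)*(1/(2*s)) = 1)
l(z(1))*67 = 16*67 = 1072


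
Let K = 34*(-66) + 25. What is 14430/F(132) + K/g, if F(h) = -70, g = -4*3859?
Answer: -22258615/108052 ≈ -206.00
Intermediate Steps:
g = -15436
K = -2219 (K = -2244 + 25 = -2219)
14430/F(132) + K/g = 14430/(-70) - 2219/(-15436) = 14430*(-1/70) - 2219*(-1/15436) = -1443/7 + 2219/15436 = -22258615/108052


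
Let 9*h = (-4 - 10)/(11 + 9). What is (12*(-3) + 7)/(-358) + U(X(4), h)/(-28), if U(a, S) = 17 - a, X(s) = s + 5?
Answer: -513/2506 ≈ -0.20471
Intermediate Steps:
h = -7/90 (h = ((-4 - 10)/(11 + 9))/9 = (-14/20)/9 = (-14*1/20)/9 = (⅑)*(-7/10) = -7/90 ≈ -0.077778)
X(s) = 5 + s
(12*(-3) + 7)/(-358) + U(X(4), h)/(-28) = (12*(-3) + 7)/(-358) + (17 - (5 + 4))/(-28) = (-36 + 7)*(-1/358) + (17 - 1*9)*(-1/28) = -29*(-1/358) + (17 - 9)*(-1/28) = 29/358 + 8*(-1/28) = 29/358 - 2/7 = -513/2506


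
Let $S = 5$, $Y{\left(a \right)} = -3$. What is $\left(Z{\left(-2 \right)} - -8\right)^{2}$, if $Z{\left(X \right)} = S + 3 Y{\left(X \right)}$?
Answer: $16$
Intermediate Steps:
$Z{\left(X \right)} = -4$ ($Z{\left(X \right)} = 5 + 3 \left(-3\right) = 5 - 9 = -4$)
$\left(Z{\left(-2 \right)} - -8\right)^{2} = \left(-4 - -8\right)^{2} = \left(-4 + 8\right)^{2} = 4^{2} = 16$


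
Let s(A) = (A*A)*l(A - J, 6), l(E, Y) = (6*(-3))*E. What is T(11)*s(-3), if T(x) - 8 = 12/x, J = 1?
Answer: 64800/11 ≈ 5890.9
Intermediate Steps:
l(E, Y) = -18*E
T(x) = 8 + 12/x
s(A) = A**2*(18 - 18*A) (s(A) = (A*A)*(-18*(A - 1*1)) = A**2*(-18*(A - 1)) = A**2*(-18*(-1 + A)) = A**2*(18 - 18*A))
T(11)*s(-3) = (8 + 12/11)*(18*(-3)**2*(1 - 1*(-3))) = (8 + 12*(1/11))*(18*9*(1 + 3)) = (8 + 12/11)*(18*9*4) = (100/11)*648 = 64800/11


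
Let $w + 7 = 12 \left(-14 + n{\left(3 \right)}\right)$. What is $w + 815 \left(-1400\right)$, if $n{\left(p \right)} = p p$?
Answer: $-1141067$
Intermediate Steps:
$n{\left(p \right)} = p^{2}$
$w = -67$ ($w = -7 + 12 \left(-14 + 3^{2}\right) = -7 + 12 \left(-14 + 9\right) = -7 + 12 \left(-5\right) = -7 - 60 = -67$)
$w + 815 \left(-1400\right) = -67 + 815 \left(-1400\right) = -67 - 1141000 = -1141067$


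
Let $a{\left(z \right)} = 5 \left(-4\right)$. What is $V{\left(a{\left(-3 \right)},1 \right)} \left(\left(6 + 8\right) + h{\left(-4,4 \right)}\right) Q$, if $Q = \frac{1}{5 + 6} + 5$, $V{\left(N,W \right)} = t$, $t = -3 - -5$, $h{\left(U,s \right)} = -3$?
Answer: $112$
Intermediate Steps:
$a{\left(z \right)} = -20$
$t = 2$ ($t = -3 + 5 = 2$)
$V{\left(N,W \right)} = 2$
$Q = \frac{56}{11}$ ($Q = \frac{1}{11} + 5 = \frac{56}{11} \approx 5.0909$)
$V{\left(a{\left(-3 \right)},1 \right)} \left(\left(6 + 8\right) + h{\left(-4,4 \right)}\right) Q = 2 \left(\left(6 + 8\right) - 3\right) \frac{56}{11} = 2 \left(14 - 3\right) \frac{56}{11} = 2 \cdot 11 \cdot \frac{56}{11} = 22 \cdot \frac{56}{11} = 112$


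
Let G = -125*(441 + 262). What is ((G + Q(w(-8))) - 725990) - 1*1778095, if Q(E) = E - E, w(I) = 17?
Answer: -2591960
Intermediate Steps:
G = -87875 (G = -125*703 = -87875)
Q(E) = 0
((G + Q(w(-8))) - 725990) - 1*1778095 = ((-87875 + 0) - 725990) - 1*1778095 = (-87875 - 725990) - 1778095 = -813865 - 1778095 = -2591960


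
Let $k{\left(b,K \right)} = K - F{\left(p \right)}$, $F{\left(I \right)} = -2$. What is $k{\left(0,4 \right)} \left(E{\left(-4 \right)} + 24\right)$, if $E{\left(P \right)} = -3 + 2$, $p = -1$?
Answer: $138$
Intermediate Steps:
$E{\left(P \right)} = -1$
$k{\left(b,K \right)} = 2 + K$ ($k{\left(b,K \right)} = K - -2 = K + 2 = 2 + K$)
$k{\left(0,4 \right)} \left(E{\left(-4 \right)} + 24\right) = \left(2 + 4\right) \left(-1 + 24\right) = 6 \cdot 23 = 138$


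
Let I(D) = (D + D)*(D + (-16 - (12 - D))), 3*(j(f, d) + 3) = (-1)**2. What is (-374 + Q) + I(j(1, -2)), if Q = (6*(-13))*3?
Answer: -3872/9 ≈ -430.22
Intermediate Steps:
j(f, d) = -8/3 (j(f, d) = -3 + (1/3)*(-1)**2 = -3 + (1/3)*1 = -3 + 1/3 = -8/3)
I(D) = 2*D*(-28 + 2*D) (I(D) = (2*D)*(D + (-16 + (-12 + D))) = (2*D)*(D + (-28 + D)) = (2*D)*(-28 + 2*D) = 2*D*(-28 + 2*D))
Q = -234 (Q = -78*3 = -234)
(-374 + Q) + I(j(1, -2)) = (-374 - 234) + 4*(-8/3)*(-14 - 8/3) = -608 + 4*(-8/3)*(-50/3) = -608 + 1600/9 = -3872/9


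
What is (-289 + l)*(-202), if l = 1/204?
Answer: 5954455/102 ≈ 58377.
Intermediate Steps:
l = 1/204 ≈ 0.0049020
(-289 + l)*(-202) = (-289 + 1/204)*(-202) = -58955/204*(-202) = 5954455/102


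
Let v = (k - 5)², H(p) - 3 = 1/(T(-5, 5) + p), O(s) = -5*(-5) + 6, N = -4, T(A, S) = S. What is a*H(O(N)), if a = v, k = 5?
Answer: 0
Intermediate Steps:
O(s) = 31 (O(s) = 25 + 6 = 31)
H(p) = 3 + 1/(5 + p)
v = 0 (v = (5 - 5)² = 0² = 0)
a = 0
a*H(O(N)) = 0*((16 + 3*31)/(5 + 31)) = 0*((16 + 93)/36) = 0*((1/36)*109) = 0*(109/36) = 0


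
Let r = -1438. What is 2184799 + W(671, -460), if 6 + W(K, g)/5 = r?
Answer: 2177579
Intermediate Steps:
W(K, g) = -7220 (W(K, g) = -30 + 5*(-1438) = -30 - 7190 = -7220)
2184799 + W(671, -460) = 2184799 - 7220 = 2177579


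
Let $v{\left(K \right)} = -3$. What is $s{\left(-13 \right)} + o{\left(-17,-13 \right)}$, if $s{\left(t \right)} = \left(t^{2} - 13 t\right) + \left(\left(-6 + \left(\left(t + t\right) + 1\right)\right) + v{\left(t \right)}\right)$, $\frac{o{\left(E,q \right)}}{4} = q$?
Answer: $252$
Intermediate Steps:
$o{\left(E,q \right)} = 4 q$
$s{\left(t \right)} = -8 + t^{2} - 11 t$ ($s{\left(t \right)} = \left(t^{2} - 13 t\right) + \left(\left(-6 + \left(\left(t + t\right) + 1\right)\right) - 3\right) = \left(t^{2} - 13 t\right) + \left(\left(-6 + \left(2 t + 1\right)\right) - 3\right) = \left(t^{2} - 13 t\right) + \left(\left(-6 + \left(1 + 2 t\right)\right) - 3\right) = \left(t^{2} - 13 t\right) + \left(\left(-5 + 2 t\right) - 3\right) = \left(t^{2} - 13 t\right) + \left(-8 + 2 t\right) = -8 + t^{2} - 11 t$)
$s{\left(-13 \right)} + o{\left(-17,-13 \right)} = \left(-8 + \left(-13\right)^{2} - -143\right) + 4 \left(-13\right) = \left(-8 + 169 + 143\right) - 52 = 304 - 52 = 252$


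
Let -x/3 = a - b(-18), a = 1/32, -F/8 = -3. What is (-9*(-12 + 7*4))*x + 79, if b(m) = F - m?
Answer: -36103/2 ≈ -18052.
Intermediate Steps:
F = 24 (F = -8*(-3) = 24)
b(m) = 24 - m
a = 1/32 ≈ 0.031250
x = 4029/32 (x = -3*(1/32 - (24 - 1*(-18))) = -3*(1/32 - (24 + 18)) = -3*(1/32 - 1*42) = -3*(1/32 - 42) = -3*(-1343/32) = 4029/32 ≈ 125.91)
(-9*(-12 + 7*4))*x + 79 = -9*(-12 + 7*4)*(4029/32) + 79 = -9*(-12 + 28)*(4029/32) + 79 = -9*16*(4029/32) + 79 = -144*4029/32 + 79 = -36261/2 + 79 = -36103/2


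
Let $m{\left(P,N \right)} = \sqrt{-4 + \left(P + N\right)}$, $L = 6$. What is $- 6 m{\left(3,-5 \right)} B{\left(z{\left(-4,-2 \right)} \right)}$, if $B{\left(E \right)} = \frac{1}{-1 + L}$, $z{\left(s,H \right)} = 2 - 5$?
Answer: $- \frac{6 i \sqrt{6}}{5} \approx - 2.9394 i$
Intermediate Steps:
$z{\left(s,H \right)} = -3$
$B{\left(E \right)} = \frac{1}{5}$ ($B{\left(E \right)} = \frac{1}{-1 + 6} = \frac{1}{5}$)
$m{\left(P,N \right)} = \sqrt{-4 + N + P}$ ($m{\left(P,N \right)} = \sqrt{-4 + \left(N + P\right)} = \sqrt{-4 + N + P}$)
$- 6 m{\left(3,-5 \right)} B{\left(z{\left(-4,-2 \right)} \right)} = - 6 \sqrt{-4 - 5 + 3} \cdot \frac{1}{5} = - 6 \sqrt{-6} \cdot \frac{1}{5} = - 6 i \sqrt{6} \cdot \frac{1}{5} = - \frac{6 i \sqrt{6}}{5}$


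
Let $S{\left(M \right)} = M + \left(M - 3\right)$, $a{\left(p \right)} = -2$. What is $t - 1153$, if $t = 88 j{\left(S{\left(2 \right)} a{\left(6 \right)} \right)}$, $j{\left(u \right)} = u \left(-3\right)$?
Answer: $-625$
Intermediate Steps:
$S{\left(M \right)} = -3 + 2 M$ ($S{\left(M \right)} = M + \left(M - 3\right) = M + \left(-3 + M\right) = -3 + 2 M$)
$j{\left(u \right)} = - 3 u$
$t = 528$ ($t = 88 \left(- 3 \left(-3 + 2 \cdot 2\right) \left(-2\right)\right) = 88 \left(- 3 \left(-3 + 4\right) \left(-2\right)\right) = 88 \left(- 3 \cdot 1 \left(-2\right)\right) = 88 \left(\left(-3\right) \left(-2\right)\right) = 88 \cdot 6 = 528$)
$t - 1153 = 528 - 1153 = -625$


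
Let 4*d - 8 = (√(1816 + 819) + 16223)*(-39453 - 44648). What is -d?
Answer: 1364370515/4 + 84101*√2635/4 ≈ 3.4217e+8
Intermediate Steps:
d = -1364370515/4 - 84101*√2635/4 (d = 2 + ((√(1816 + 819) + 16223)*(-39453 - 44648))/4 = 2 + ((√2635 + 16223)*(-84101))/4 = 2 + ((16223 + √2635)*(-84101))/4 = 2 + (-1364370523 - 84101*√2635)/4 = 2 + (-1364370523/4 - 84101*√2635/4) = -1364370515/4 - 84101*√2635/4 ≈ -3.4217e+8)
-d = -(-1364370515/4 - 84101*√2635/4) = 1364370515/4 + 84101*√2635/4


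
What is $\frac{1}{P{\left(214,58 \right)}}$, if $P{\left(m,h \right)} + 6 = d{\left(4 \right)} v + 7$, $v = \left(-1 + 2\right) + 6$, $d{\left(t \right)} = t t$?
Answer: $\frac{1}{113} \approx 0.0088496$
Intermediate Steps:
$d{\left(t \right)} = t^{2}$
$v = 7$ ($v = 1 + 6 = 7$)
$P{\left(m,h \right)} = 113$ ($P{\left(m,h \right)} = -6 + \left(4^{2} \cdot 7 + 7\right) = -6 + \left(16 \cdot 7 + 7\right) = -6 + \left(112 + 7\right) = -6 + 119 = 113$)
$\frac{1}{P{\left(214,58 \right)}} = \frac{1}{113}$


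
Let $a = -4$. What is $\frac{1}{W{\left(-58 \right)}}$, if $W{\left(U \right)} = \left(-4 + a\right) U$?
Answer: $\frac{1}{464} \approx 0.0021552$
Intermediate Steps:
$W{\left(U \right)} = - 8 U$ ($W{\left(U \right)} = \left(-4 - 4\right) U = - 8 U$)
$\frac{1}{W{\left(-58 \right)}} = \frac{1}{\left(-8\right) \left(-58\right)} = \frac{1}{464}$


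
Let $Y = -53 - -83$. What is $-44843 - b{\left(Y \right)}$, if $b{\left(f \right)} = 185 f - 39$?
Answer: $-50354$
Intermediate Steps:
$Y = 30$ ($Y = -53 + 83 = 30$)
$b{\left(f \right)} = -39 + 185 f$
$-44843 - b{\left(Y \right)} = -44843 - \left(-39 + 185 \cdot 30\right) = -44843 - \left(-39 + 5550\right) = -44843 - 5511 = -50354$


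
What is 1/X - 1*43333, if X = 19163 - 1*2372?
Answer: -727604402/16791 ≈ -43333.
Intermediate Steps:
X = 16791 (X = 19163 - 2372 = 16791)
1/X - 1*43333 = 1/16791 - 1*43333 = 1/16791 - 43333 = -727604402/16791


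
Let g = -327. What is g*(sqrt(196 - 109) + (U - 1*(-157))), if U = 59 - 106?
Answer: -35970 - 327*sqrt(87) ≈ -39020.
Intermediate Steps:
U = -47
g*(sqrt(196 - 109) + (U - 1*(-157))) = -327*(sqrt(196 - 109) + (-47 - 1*(-157))) = -327*(sqrt(87) + (-47 + 157)) = -327*(sqrt(87) + 110) = -327*(110 + sqrt(87)) = -35970 - 327*sqrt(87)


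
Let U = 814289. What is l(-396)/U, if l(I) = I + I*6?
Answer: -396/116327 ≈ -0.0034042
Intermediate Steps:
l(I) = 7*I (l(I) = I + 6*I = 7*I)
l(-396)/U = (7*(-396))/814289 = -2772*1/814289 = -396/116327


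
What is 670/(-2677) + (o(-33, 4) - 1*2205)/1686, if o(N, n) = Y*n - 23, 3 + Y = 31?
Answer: -3397076/2256711 ≈ -1.5053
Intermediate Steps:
Y = 28 (Y = -3 + 31 = 28)
o(N, n) = -23 + 28*n (o(N, n) = 28*n - 23 = -23 + 28*n)
670/(-2677) + (o(-33, 4) - 1*2205)/1686 = 670/(-2677) + ((-23 + 28*4) - 1*2205)/1686 = 670*(-1/2677) + ((-23 + 112) - 2205)*(1/1686) = -670/2677 + (89 - 2205)*(1/1686) = -670/2677 - 2116*1/1686 = -670/2677 - 1058/843 = -3397076/2256711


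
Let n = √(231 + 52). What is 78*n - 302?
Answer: -302 + 78*√283 ≈ 1010.2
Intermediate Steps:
n = √283 ≈ 16.823
78*n - 302 = 78*√283 - 302 = -302 + 78*√283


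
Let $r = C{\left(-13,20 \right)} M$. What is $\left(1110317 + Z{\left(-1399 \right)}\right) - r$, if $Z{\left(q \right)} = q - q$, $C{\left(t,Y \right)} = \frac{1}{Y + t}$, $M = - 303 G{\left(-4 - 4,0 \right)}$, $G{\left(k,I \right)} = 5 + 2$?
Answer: $1110620$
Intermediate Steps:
$G{\left(k,I \right)} = 7$
$M = -2121$ ($M = \left(-303\right) 7 = -2121$)
$Z{\left(q \right)} = 0$
$r = -303$ ($r = \frac{1}{20 - 13} \left(-2121\right) = \frac{1}{7} \left(-2121\right) = -303$)
$\left(1110317 + Z{\left(-1399 \right)}\right) - r = \left(1110317 + 0\right) - -303 = 1110317 + 303 = 1110620$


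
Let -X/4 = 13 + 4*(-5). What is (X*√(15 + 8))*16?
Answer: 448*√23 ≈ 2148.5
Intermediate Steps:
X = 28 (X = -4*(13 + 4*(-5)) = -4*(13 - 20) = -4*(-7) = 28)
(X*√(15 + 8))*16 = (28*√(15 + 8))*16 = (28*√23)*16 = 448*√23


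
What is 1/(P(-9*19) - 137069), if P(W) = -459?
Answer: -1/137528 ≈ -7.2712e-6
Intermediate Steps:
1/(P(-9*19) - 137069) = 1/(-459 - 137069) = 1/(-137528) = -1/137528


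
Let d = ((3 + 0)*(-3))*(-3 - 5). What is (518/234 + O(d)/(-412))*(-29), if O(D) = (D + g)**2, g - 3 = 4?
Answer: 18081181/48204 ≈ 375.10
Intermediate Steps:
g = 7 (g = 3 + 4 = 7)
d = 72 (d = (3*(-3))*(-8) = -9*(-8) = 72)
O(D) = (7 + D)**2 (O(D) = (D + 7)**2 = (7 + D)**2)
(518/234 + O(d)/(-412))*(-29) = (518/234 + (7 + 72)**2/(-412))*(-29) = (518*(1/234) + 79**2*(-1/412))*(-29) = (259/117 + 6241*(-1/412))*(-29) = (259/117 - 6241/412)*(-29) = -623489/48204*(-29) = 18081181/48204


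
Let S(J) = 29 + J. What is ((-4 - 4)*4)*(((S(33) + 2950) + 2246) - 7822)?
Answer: 82048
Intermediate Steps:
((-4 - 4)*4)*(((S(33) + 2950) + 2246) - 7822) = ((-4 - 4)*4)*((((29 + 33) + 2950) + 2246) - 7822) = (-8*4)*(((62 + 2950) + 2246) - 7822) = -32*((3012 + 2246) - 7822) = -32*(5258 - 7822) = -32*(-2564) = 82048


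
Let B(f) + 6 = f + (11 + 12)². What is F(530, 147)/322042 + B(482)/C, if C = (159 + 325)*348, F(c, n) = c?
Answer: 68820195/9040363024 ≈ 0.0076125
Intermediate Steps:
B(f) = 523 + f (B(f) = -6 + (f + (11 + 12)²) = -6 + (f + 23²) = -6 + (f + 529) = -6 + (529 + f) = 523 + f)
C = 168432 (C = 484*348 = 168432)
F(530, 147)/322042 + B(482)/C = 530/322042 + (523 + 482)/168432 = 530*(1/322042) + 1005*(1/168432) = 265/161021 + 335/56144 = 68820195/9040363024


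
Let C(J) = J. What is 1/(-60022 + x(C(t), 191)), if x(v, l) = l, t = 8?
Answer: -1/59831 ≈ -1.6714e-5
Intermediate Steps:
1/(-60022 + x(C(t), 191)) = 1/(-60022 + 191) = 1/(-59831) = -1/59831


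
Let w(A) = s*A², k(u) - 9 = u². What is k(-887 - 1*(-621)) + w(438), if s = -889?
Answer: -170478551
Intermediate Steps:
k(u) = 9 + u²
w(A) = -889*A²
k(-887 - 1*(-621)) + w(438) = (9 + (-887 - 1*(-621))²) - 889*438² = (9 + (-887 + 621)²) - 889*191844 = (9 + (-266)²) - 170549316 = (9 + 70756) - 170549316 = 70765 - 170549316 = -170478551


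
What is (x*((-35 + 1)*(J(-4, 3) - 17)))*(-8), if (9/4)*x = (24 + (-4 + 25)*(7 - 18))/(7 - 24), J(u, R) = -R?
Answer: -29440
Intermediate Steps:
x = 92/17 (x = 4*((24 + (-4 + 25)*(7 - 18))/(7 - 24))/9 = 4*((24 + 21*(-11))/(-17))/9 = 4*((24 - 231)*(-1/17))/9 = 4*(-207*(-1/17))/9 = (4/9)*(207/17) = 92/17 ≈ 5.4118)
(x*((-35 + 1)*(J(-4, 3) - 17)))*(-8) = (92*((-35 + 1)*(-1*3 - 17))/17)*(-8) = (92*(-34*(-3 - 17))/17)*(-8) = (92*(-34*(-20))/17)*(-8) = ((92/17)*680)*(-8) = 3680*(-8) = -29440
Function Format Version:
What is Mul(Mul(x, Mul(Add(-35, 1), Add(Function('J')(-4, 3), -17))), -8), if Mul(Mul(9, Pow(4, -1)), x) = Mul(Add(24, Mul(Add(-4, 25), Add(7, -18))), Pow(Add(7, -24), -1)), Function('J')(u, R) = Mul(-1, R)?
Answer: -29440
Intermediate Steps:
x = Rational(92, 17) (x = Mul(Rational(4, 9), Mul(Add(24, Mul(Add(-4, 25), Add(7, -18))), Pow(Add(7, -24), -1))) = Mul(Rational(4, 9), Mul(Add(24, Mul(21, -11)), Pow(-17, -1))) = Mul(Rational(4, 9), Mul(Add(24, -231), Rational(-1, 17))) = Mul(Rational(4, 9), Mul(-207, Rational(-1, 17))) = Mul(Rational(4, 9), Rational(207, 17)) = Rational(92, 17) ≈ 5.4118)
Mul(Mul(x, Mul(Add(-35, 1), Add(Function('J')(-4, 3), -17))), -8) = Mul(Mul(Rational(92, 17), Mul(Add(-35, 1), Add(Mul(-1, 3), -17))), -8) = Mul(Mul(Rational(92, 17), Mul(-34, Add(-3, -17))), -8) = Mul(Mul(Rational(92, 17), Mul(-34, -20)), -8) = Mul(Mul(Rational(92, 17), 680), -8) = Mul(3680, -8) = -29440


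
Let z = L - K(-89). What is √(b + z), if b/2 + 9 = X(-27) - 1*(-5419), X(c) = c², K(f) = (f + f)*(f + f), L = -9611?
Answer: I*√29017 ≈ 170.34*I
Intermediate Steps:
K(f) = 4*f² (K(f) = (2*f)*(2*f) = 4*f²)
b = 12278 (b = -18 + 2*((-27)² - 1*(-5419)) = -18 + 2*(729 + 5419) = -18 + 2*6148 = -18 + 12296 = 12278)
z = -41295 (z = -9611 - 4*(-89)² = -9611 - 4*7921 = -9611 - 1*31684 = -9611 - 31684 = -41295)
√(b + z) = √(12278 - 41295) = √(-29017) = I*√29017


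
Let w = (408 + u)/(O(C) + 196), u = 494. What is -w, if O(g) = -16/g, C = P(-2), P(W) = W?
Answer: -451/102 ≈ -4.4216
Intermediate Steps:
C = -2
w = 451/102 (w = (408 + 494)/(-16/(-2) + 196) = 902/(-16*(-½) + 196) = 902/(8 + 196) = 902/204 = 902*(1/204) = 451/102 ≈ 4.4216)
-w = -1*451/102 = -451/102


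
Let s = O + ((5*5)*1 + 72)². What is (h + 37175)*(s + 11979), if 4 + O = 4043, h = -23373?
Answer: 350943454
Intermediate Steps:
O = 4039 (O = -4 + 4043 = 4039)
s = 13448 (s = 4039 + ((5*5)*1 + 72)² = 4039 + (25*1 + 72)² = 4039 + (25 + 72)² = 4039 + 97² = 4039 + 9409 = 13448)
(h + 37175)*(s + 11979) = (-23373 + 37175)*(13448 + 11979) = 13802*25427 = 350943454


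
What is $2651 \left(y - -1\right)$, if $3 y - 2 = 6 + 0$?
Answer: $\frac{29161}{3} \approx 9720.3$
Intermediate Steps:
$y = \frac{8}{3}$ ($y = \frac{2}{3} + \frac{6 + 0}{3} = \frac{2}{3} + \frac{1}{3} \cdot 6 = \frac{2}{3} + 2 = \frac{8}{3} \approx 2.6667$)
$2651 \left(y - -1\right) = 2651 \left(\frac{8}{3} - -1\right) = 2651 \left(\frac{8}{3} + 1\right) = 2651 \cdot \frac{11}{3} = \frac{29161}{3}$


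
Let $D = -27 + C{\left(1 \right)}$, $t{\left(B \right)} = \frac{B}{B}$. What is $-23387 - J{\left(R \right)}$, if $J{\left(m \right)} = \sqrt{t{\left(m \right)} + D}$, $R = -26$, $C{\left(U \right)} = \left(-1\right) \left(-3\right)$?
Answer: $-23387 - i \sqrt{23} \approx -23387.0 - 4.7958 i$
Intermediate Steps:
$C{\left(U \right)} = 3$
$t{\left(B \right)} = 1$
$D = -24$ ($D = -27 + 3 = -24$)
$J{\left(m \right)} = i \sqrt{23}$ ($J{\left(m \right)} = \sqrt{1 - 24} = \sqrt{-23} = i \sqrt{23}$)
$-23387 - J{\left(R \right)} = -23387 - i \sqrt{23}$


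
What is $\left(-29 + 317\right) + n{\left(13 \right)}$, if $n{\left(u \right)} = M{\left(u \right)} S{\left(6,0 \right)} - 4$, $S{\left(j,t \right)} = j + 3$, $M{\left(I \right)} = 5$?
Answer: $329$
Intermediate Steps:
$S{\left(j,t \right)} = 3 + j$
$n{\left(u \right)} = 41$ ($n{\left(u \right)} = 5 \left(3 + 6\right) - 4 = 5 \cdot 9 - 4 = 45 - 4 = 41$)
$\left(-29 + 317\right) + n{\left(13 \right)} = \left(-29 + 317\right) + 41 = 288 + 41 = 329$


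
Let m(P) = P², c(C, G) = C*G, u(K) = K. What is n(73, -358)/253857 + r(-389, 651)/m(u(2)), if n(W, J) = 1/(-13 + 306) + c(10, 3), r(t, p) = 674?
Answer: 25066111619/148760202 ≈ 168.50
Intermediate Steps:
n(W, J) = 8791/293 (n(W, J) = 1/(-13 + 306) + 10*3 = 1/293 + 30 = 8791/293)
n(73, -358)/253857 + r(-389, 651)/m(u(2)) = (8791/293)/253857 + 674/(2²) = (8791/293)*(1/253857) + 674/4 = 8791/74380101 + 674*(¼) = 8791/74380101 + 337/2 = 25066111619/148760202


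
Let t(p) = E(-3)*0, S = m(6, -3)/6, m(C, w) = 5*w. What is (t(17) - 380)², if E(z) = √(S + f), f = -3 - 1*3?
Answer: 144400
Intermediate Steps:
f = -6 (f = -3 - 3 = -6)
S = -5/2 (S = (5*(-3))/6 = -15*⅙ = -5/2 ≈ -2.5000)
E(z) = I*√34/2 (E(z) = √(-5/2 - 6) = √(-17/2) = I*√34/2)
t(p) = 0 (t(p) = (I*√34/2)*0 = 0)
(t(17) - 380)² = (0 - 380)² = (-380)² = 144400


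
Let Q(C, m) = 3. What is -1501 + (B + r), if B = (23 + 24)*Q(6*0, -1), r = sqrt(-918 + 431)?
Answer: -1360 + I*sqrt(487) ≈ -1360.0 + 22.068*I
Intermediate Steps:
r = I*sqrt(487) (r = sqrt(-487) = I*sqrt(487) ≈ 22.068*I)
B = 141 (B = (23 + 24)*3 = 47*3 = 141)
-1501 + (B + r) = -1501 + (141 + I*sqrt(487)) = -1360 + I*sqrt(487)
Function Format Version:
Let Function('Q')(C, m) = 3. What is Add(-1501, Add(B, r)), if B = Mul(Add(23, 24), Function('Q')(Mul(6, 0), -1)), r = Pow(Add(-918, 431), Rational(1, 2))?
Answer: Add(-1360, Mul(I, Pow(487, Rational(1, 2)))) ≈ Add(-1360.0, Mul(22.068, I))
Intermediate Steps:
r = Mul(I, Pow(487, Rational(1, 2))) (r = Pow(-487, Rational(1, 2)) = Mul(I, Pow(487, Rational(1, 2))) ≈ Mul(22.068, I))
B = 141 (B = Mul(Add(23, 24), 3) = Mul(47, 3) = 141)
Add(-1501, Add(B, r)) = Add(-1501, Add(141, Mul(I, Pow(487, Rational(1, 2))))) = Add(-1360, Mul(I, Pow(487, Rational(1, 2))))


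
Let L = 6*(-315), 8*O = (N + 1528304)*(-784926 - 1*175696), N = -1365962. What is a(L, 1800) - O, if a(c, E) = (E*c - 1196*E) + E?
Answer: 38976218181/2 ≈ 1.9488e+10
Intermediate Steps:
O = -38987324181/2 (O = ((-1365962 + 1528304)*(-784926 - 1*175696))/8 = (162342*(-784926 - 175696))/8 = (162342*(-960622))/8 = (⅛)*(-155949296724) = -38987324181/2 ≈ -1.9494e+10)
L = -1890
a(c, E) = -1195*E + E*c (a(c, E) = (-1196*E + E*c) + E = -1195*E + E*c)
a(L, 1800) - O = 1800*(-1195 - 1890) - 1*(-38987324181/2) = 1800*(-3085) + 38987324181/2 = -5553000 + 38987324181/2 = 38976218181/2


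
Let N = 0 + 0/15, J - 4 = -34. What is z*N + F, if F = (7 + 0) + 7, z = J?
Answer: 14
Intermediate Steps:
J = -30 (J = 4 - 34 = -30)
z = -30
N = 0 (N = 0 + 0*(1/15) = 0 + 0 = 0)
F = 14 (F = 7 + 7 = 14)
z*N + F = -30*0 + 14 = 0 + 14 = 14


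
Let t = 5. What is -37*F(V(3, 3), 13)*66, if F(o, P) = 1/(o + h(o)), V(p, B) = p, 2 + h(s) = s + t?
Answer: -814/3 ≈ -271.33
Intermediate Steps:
h(s) = 3 + s (h(s) = -2 + (s + 5) = -2 + (5 + s) = 3 + s)
F(o, P) = 1/(3 + 2*o) (F(o, P) = 1/(o + (3 + o)) = 1/(3 + 2*o))
-37*F(V(3, 3), 13)*66 = -37/(3 + 2*3)*66 = -37/(3 + 6)*66 = -37/9*66 = -814/3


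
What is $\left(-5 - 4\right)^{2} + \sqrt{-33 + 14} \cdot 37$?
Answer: $81 + 37 i \sqrt{19} \approx 81.0 + 161.28 i$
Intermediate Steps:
$\left(-5 - 4\right)^{2} + \sqrt{-33 + 14} \cdot 37 = \left(-9\right)^{2} + \sqrt{-19} \cdot 37 = 81 + i \sqrt{19} \cdot 37 = 81 + 37 i \sqrt{19}$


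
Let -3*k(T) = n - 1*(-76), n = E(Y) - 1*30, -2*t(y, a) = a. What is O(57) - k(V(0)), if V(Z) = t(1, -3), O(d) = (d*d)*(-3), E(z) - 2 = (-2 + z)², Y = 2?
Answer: -9731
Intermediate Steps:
E(z) = 2 + (-2 + z)²
O(d) = -3*d² (O(d) = d²*(-3) = -3*d²)
t(y, a) = -a/2
n = -28 (n = (2 + (-2 + 2)²) - 1*30 = (2 + 0²) - 30 = (2 + 0) - 30 = 2 - 30 = -28)
V(Z) = 3/2 (V(Z) = -½*(-3) = 3/2)
k(T) = -16 (k(T) = -(-28 - 1*(-76))/3 = -(-28 + 76)/3 = -⅓*48 = -16)
O(57) - k(V(0)) = -3*57² - 1*(-16) = -3*3249 + 16 = -9747 + 16 = -9731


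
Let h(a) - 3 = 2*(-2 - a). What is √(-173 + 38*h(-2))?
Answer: I*√59 ≈ 7.6811*I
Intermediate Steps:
h(a) = -1 - 2*a (h(a) = 3 + 2*(-2 - a) = 3 + (-4 - 2*a) = -1 - 2*a)
√(-173 + 38*h(-2)) = √(-173 + 38*(-1 - 2*(-2))) = √(-173 + 38*(-1 + 4)) = √(-173 + 38*3) = √(-173 + 114) = √(-59) = I*√59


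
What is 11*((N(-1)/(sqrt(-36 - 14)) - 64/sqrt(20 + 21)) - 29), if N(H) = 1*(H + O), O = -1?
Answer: -319 - 704*sqrt(41)/41 + 11*I*sqrt(2)/5 ≈ -428.95 + 3.1113*I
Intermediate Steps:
N(H) = -1 + H (N(H) = 1*(H - 1) = 1*(-1 + H) = -1 + H)
11*((N(-1)/(sqrt(-36 - 14)) - 64/sqrt(20 + 21)) - 29) = 11*(((-1 - 1)/(sqrt(-36 - 14)) - 64/sqrt(20 + 21)) - 29) = 11*((-2*(-I*sqrt(2)/10) - 64*sqrt(41)/41) - 29) = 11*((-(-1)*I*sqrt(2)/5 - 64*sqrt(41)/41) - 29) = 11*((I*sqrt(2)/5 - 64*sqrt(41)/41) - 29) = 11*((-64*sqrt(41)/41 + I*sqrt(2)/5) - 29) = 11*(-29 - 64*sqrt(41)/41 + I*sqrt(2)/5) = -319 - 704*sqrt(41)/41 + 11*I*sqrt(2)/5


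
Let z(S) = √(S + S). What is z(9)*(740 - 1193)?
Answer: -1359*√2 ≈ -1921.9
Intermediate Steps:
z(S) = √2*√S (z(S) = √(2*S) = √2*√S)
z(9)*(740 - 1193) = (√2*√9)*(740 - 1193) = (√2*3)*(-453) = (3*√2)*(-453) = -1359*√2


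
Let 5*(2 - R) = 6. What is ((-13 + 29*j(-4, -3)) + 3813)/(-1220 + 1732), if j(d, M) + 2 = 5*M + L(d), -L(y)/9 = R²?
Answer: 78499/12800 ≈ 6.1327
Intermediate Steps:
R = ⅘ (R = 2 - ⅕*6 = 2 - 6/5 = ⅘ ≈ 0.80000)
L(y) = -144/25 (L(y) = -9*(⅘)² = -9*16/25 = -144/25)
j(d, M) = -194/25 + 5*M (j(d, M) = -2 + (5*M - 144/25) = -2 + (-144/25 + 5*M) = -194/25 + 5*M)
((-13 + 29*j(-4, -3)) + 3813)/(-1220 + 1732) = ((-13 + 29*(-194/25 + 5*(-3))) + 3813)/(-1220 + 1732) = ((-13 + 29*(-194/25 - 15)) + 3813)/512 = ((-13 + 29*(-569/25)) + 3813)*(1/512) = ((-13 - 16501/25) + 3813)*(1/512) = (-16826/25 + 3813)*(1/512) = (78499/25)*(1/512) = 78499/12800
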